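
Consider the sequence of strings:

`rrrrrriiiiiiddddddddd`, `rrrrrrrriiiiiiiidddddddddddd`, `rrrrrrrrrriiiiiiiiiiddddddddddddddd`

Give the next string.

rrrrrrrrrrrriiiiiiiiiiiidddddddddddddddddd

Each string has the form r^{2n} i^{2n} d^{3n}, where the shown terms are n = 3, 4, 5.
At n = 6 the blocks have lengths 12, 12, 18.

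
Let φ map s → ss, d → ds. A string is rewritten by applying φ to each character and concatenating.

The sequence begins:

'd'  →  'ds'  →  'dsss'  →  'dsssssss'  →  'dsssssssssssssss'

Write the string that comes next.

Applying the rule to each of the 16 symbols of dsssssssssssssss gives the pieces ds ss ss ss ss ss ss ss ss ss ss ss ss ss ss ss, which concatenate to the answer.

dsssssssssssssssssssssssssssssss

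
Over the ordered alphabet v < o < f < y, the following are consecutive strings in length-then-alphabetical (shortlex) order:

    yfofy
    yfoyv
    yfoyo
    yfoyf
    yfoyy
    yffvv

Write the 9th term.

yffvy

Stepping forward 3 times from yffvv: yffvv → yffvo → yffvf, then the target.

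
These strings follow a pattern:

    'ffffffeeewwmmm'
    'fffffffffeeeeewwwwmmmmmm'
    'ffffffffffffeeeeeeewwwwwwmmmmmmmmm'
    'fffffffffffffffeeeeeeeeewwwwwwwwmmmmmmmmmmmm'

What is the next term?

Reading off run lengths: f runs 6, 9, 12, 15; e runs 3, 5, 7, 9; w runs 2, 4, 6, 8; m runs 3, 6, 9, 12 — each is linear in n (n = 1, 2, …).
For the next term, n = 5, so the run lengths are 18, 11, 10, 15.

ffffffffffffffffffeeeeeeeeeeewwwwwwwwwwmmmmmmmmmmmmmmm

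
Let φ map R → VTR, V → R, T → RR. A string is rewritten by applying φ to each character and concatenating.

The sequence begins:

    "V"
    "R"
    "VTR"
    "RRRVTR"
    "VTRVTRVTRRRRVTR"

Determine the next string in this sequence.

Rewriting the 15 symbols of VTRVTRVTRRRRVTR one by one yields R RR VTR R RR VTR R RR VTR VTR VTR VTR R RR VTR; concatenated:

RRRVTRRRRVTRRRRVTRVTRVTRVTRRRRVTR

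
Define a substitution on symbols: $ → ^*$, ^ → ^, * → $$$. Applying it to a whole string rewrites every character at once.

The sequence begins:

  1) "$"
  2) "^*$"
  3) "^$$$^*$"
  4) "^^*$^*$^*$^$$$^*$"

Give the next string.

^^$$$^*$^$$$^*$^$$$^*$^^*$^*$^*$^$$$^*$

Applying the rule to each of the 17 symbols of ^^*$^*$^*$^$$$^*$ gives the pieces ^ ^ $$$ ^*$ ^ $$$ ^*$ ^ $$$ ^*$ ^ ^*$ ^*$ ^*$ ^ $$$ ^*$, which concatenate to the answer.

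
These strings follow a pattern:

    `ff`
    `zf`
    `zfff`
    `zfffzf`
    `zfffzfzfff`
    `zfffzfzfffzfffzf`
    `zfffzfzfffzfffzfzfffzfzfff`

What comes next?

From term 3 onward, concatenate the last term with the second-to-last: zf·ff = zfff, zfff·zf = zfffzf, …
Continuing: zfffzfzfffzfffzfzfffzfzfff · zfffzfzfffzfffzf gives term 8.

zfffzfzfffzfffzfzfffzfzfffzfffzfzfffzfffzf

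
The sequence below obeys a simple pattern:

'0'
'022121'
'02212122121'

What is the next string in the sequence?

Each term is the previous one with 22121 appended.
So the next term is 02212122121·22121.

0221212212122121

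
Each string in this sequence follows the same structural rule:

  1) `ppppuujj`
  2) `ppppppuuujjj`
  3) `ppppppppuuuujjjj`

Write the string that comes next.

ppppppppppuuuuujjjjj

Each string has the form p^{2n} u^{n} j^{n}, where the shown terms are n = 2, 3, 4.
At n = 5 the blocks have lengths 10, 5, 5.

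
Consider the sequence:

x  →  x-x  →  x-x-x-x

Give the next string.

Each string is two copies of the previous one joined by '-'.
Doubling x-x-x-x with '-' between the halves:

x-x-x-x-x-x-x-x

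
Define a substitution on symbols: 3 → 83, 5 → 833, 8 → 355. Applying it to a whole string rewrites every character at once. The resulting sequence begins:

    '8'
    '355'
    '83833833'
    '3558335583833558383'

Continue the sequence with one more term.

Replace each of the 19 characters of 3558335583833558383 in place — 83 833 833 355 83 83 833 833 355 83 355 83 83 833 833 355 83 355 83 — and concatenate.

8383383335583838338333558335583838338333558335583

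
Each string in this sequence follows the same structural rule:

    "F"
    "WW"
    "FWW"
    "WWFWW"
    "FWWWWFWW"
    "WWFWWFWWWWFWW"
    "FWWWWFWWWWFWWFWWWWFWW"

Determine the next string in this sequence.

This is a Fibonacci-style word recurrence s(k) = s(k−2)·s(k−1): e.g. F·WW = FWW.
Continuing: WWFWWFWWWWFWW · FWWWWFWWWWFWWFWWWWFWW gives term 8.

WWFWWFWWWWFWWFWWWWFWWWWFWWFWWWWFWW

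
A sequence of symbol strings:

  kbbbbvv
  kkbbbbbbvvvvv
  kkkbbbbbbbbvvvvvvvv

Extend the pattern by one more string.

Reading off run lengths: k runs 1, 2, 3; b runs 4, 6, 8; v runs 2, 5, 8 — each is linear in n (n = 1, 2, …).
Setting n = 4 gives 4, 10, 11 characters in each block.

kkkkbbbbbbbbbbvvvvvvvvvvv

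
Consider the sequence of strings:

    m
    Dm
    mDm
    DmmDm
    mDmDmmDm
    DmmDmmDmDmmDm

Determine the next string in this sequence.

mDmDmmDmDmmDmmDmDmmDm

Each term (from the third on) is the two preceding terms concatenated in order: term 3 = m·Dm = mDm.
The next term joins mDmDmmDm and DmmDmmDmDmmDm.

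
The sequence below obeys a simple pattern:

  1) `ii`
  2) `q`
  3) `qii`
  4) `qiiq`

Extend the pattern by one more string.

This is a Fibonacci-style word recurrence s(k) = s(k−1)·s(k−2): e.g. q·ii = qii.
Continuing: qiiq · qii gives term 5.

qiiqqii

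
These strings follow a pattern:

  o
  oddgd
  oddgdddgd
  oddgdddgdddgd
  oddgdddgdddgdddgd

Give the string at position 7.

The strings grow by a fixed suffix ddgd each time.
From oddgdddgdddgdddgd, 2 further steps: oddgdddgdddgdddgd → oddgdddgdddgdddgdddgd → (answer).

oddgdddgdddgdddgdddgdddgd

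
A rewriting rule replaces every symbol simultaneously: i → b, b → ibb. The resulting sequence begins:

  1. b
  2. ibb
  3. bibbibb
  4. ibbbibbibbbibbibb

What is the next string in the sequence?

bibbibbibbbibbibbbibbibbibbbibbibbbibbibb

Replace each of the 17 characters of ibbbibbibbbibbibb in place — b ibb ibb ibb b ibb ibb b ibb ibb ibb b ibb ibb b ibb ibb — and concatenate.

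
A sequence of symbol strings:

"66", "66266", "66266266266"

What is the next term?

s(k+1) = s(k)·2·s(k) — each term doubles the last with '2' between the halves.
So the next term is two copies of 66266266266 with '2' between the halves.

66266266266266266266266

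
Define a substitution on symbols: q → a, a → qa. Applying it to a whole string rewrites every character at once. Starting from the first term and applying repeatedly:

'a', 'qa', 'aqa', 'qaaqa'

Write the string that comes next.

Rewriting each symbol of qaaqa: q→a, a→qa, a→qa, q→a, a→qa, which concatenates to a qa qa a qa.

aqaqaaqa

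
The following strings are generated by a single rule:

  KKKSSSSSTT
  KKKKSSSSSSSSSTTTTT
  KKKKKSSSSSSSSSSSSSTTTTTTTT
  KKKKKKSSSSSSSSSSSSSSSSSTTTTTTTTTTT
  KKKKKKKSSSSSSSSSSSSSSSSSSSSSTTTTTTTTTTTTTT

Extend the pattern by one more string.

KKKKKKKKSSSSSSSSSSSSSSSSSSSSSSSSSTTTTTTTTTTTTTTTTT

Each string has the form K^{n+2} S^{4n+1} T^{3n-1} (n = 1, 2, …).
At n = 6 the blocks have lengths 8, 25, 17.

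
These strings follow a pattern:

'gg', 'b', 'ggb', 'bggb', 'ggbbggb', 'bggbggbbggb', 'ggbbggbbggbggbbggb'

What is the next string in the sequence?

This is a Fibonacci-style word recurrence s(k) = s(k−2)·s(k−1): e.g. gg·b = ggb.
The next term joins bggbggbbggb and ggbbggbbggbggbbggb.

bggbggbbggbggbbggbbggbggbbggb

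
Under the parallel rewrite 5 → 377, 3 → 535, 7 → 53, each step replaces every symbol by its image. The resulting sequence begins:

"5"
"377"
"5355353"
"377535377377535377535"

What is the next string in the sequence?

5355353377535377535535353553533775353775355353377535377

Replace each of the 21 characters of 377535377377535377535 in place — 535 53 53 377 535 377 535 53 53 535 53 53 377 535 377 535 53 53 377 535 377 — and concatenate.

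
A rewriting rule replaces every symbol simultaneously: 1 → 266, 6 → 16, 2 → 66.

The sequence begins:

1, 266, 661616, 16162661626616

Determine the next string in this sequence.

Replace each of the 14 characters of 16162661626616 in place — 266 16 266 16 66 16 16 266 16 66 16 16 266 16 — and concatenate.

26616266166616162661666161626616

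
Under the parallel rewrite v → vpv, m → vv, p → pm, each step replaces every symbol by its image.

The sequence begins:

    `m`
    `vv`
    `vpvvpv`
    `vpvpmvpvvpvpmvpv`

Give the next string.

Replace each of the 16 characters of vpvpmvpvvpvpmvpv in place — vpv pm vpv pm vv vpv pm vpv vpv pm vpv pm vv vpv pm vpv — and concatenate.

vpvpmvpvpmvvvpvpmvpvvpvpmvpvpmvvvpvpmvpv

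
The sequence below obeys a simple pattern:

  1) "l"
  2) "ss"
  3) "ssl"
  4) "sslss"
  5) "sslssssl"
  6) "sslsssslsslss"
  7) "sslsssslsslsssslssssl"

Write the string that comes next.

This is a Fibonacci-style word recurrence s(k) = s(k−1)·s(k−2): e.g. ss·l = ssl.
The next term joins sslsssslsslsssslssssl and sslsssslsslss.

sslsssslsslsssslsssslsslsssslsslss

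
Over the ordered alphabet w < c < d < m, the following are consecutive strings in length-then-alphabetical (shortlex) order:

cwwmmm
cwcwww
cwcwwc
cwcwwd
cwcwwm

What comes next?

cwcwcw

Treat cwcwwm as a base-4 numeral over the given alphabet and add one, carrying through any trailing m's.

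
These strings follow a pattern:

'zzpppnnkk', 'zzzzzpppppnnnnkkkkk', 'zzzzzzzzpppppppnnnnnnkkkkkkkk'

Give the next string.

Term n consists of 3n-1 z's, followed by 2n+1 p's, followed by 2n n's, followed by 3n-1 k's (n = 1, 2, …).
For the next term, n = 4, so the run lengths are 11, 9, 8, 11.

zzzzzzzzzzzpppppppppnnnnnnnnkkkkkkkkkkk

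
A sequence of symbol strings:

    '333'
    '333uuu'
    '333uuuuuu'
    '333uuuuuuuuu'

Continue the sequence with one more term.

333uuuuuuuuuuuu

Each term is the previous one with uuu appended.
One more step from 333uuuuuuuuu gives the answer.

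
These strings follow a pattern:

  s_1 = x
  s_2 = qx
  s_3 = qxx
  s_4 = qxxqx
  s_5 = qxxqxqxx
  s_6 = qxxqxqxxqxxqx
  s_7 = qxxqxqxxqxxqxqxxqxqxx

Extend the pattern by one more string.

qxxqxqxxqxxqxqxxqxqxxqxxqxqxxqxxqx

Each term (from the third on) is the previous term followed by the one before it: term 3 = qx·x = qxx.
So term 8 is qxxqxqxxqxxqxqxxqxqxx·qxxqxqxxqxxqx.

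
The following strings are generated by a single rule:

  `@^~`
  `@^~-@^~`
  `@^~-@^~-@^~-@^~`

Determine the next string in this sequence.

@^~-@^~-@^~-@^~-@^~-@^~-@^~-@^~

Every step duplicates the string with '-' between the halves.
One more doubling of @^~-@^~-@^~-@^~ gives the answer.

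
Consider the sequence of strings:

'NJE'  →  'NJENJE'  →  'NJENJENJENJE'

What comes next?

s(k+1) = s(k)·s(k) — each term doubles the last.
So the next term is two copies of NJENJENJENJE.

NJENJENJENJENJENJENJENJE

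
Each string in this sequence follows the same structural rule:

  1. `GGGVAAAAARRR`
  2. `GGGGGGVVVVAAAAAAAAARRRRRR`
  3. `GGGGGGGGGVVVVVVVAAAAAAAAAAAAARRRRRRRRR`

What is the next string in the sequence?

GGGGGGGGGGGGVVVVVVVVVVAAAAAAAAAAAAAAAAARRRRRRRRRRRR

Each string has the form G^{3n} V^{3n-2} A^{4n+1} R^{3n} (n = 1, 2, …).
At n = 4 the blocks have lengths 12, 10, 17, 12.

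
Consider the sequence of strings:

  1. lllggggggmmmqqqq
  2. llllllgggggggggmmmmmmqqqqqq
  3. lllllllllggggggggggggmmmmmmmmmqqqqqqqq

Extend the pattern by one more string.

Reading off run lengths: l runs 3, 6, 9; g runs 6, 9, 12; m runs 3, 6, 9; q runs 4, 6, 8 — each is linear in n (n = 1, 2, …).
At n = 4 the blocks have lengths 12, 15, 12, 10.

llllllllllllgggggggggggggggmmmmmmmmmmmmqqqqqqqqqq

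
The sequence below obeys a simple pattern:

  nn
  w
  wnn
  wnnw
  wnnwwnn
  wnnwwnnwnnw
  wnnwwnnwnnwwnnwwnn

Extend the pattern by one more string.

This is a Fibonacci-style word recurrence s(k) = s(k−1)·s(k−2): e.g. w·nn = wnn.
So term 8 is wnnwwnnwnnwwnnwwnn·wnnwwnnwnnw.

wnnwwnnwnnwwnnwwnnwnnwwnnwnnw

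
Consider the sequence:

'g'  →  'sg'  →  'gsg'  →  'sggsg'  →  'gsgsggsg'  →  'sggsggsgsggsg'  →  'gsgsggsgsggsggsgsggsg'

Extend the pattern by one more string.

From term 3 onward, concatenate the second-to-last term with the last: g·sg = gsg, sg·gsg = sggsg, …
Continuing: sggsggsgsggsg · gsgsggsgsggsggsgsggsg gives term 8.

sggsggsgsggsggsgsggsgsggsggsgsggsg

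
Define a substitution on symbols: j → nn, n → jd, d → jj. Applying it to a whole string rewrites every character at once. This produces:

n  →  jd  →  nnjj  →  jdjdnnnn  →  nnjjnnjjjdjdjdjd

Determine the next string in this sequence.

Rewriting the 16 symbols of nnjjnnjjjdjdjdjd one by one yields jd jd nn nn jd jd nn nn nn jj nn jj nn jj nn jj; concatenated:

jdjdnnnnjdjdnnnnnnjjnnjjnnjjnnjj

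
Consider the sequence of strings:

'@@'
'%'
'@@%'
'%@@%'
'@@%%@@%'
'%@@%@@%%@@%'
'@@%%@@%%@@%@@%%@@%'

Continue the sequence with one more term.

This is a Fibonacci-style word recurrence s(k) = s(k−2)·s(k−1): e.g. @@·% = @@%.
So term 8 is %@@%@@%%@@%·@@%%@@%%@@%@@%%@@%.

%@@%@@%%@@%@@%%@@%%@@%@@%%@@%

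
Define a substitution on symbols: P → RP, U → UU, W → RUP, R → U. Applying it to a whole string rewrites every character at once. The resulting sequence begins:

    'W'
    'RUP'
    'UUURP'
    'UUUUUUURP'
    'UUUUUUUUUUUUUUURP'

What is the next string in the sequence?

Rewriting the 17 symbols of UUUUUUUUUUUUUUURP one by one yields UU UU UU UU UU UU UU UU UU UU UU UU UU UU UU U RP; concatenated:

UUUUUUUUUUUUUUUUUUUUUUUUUUUUUUURP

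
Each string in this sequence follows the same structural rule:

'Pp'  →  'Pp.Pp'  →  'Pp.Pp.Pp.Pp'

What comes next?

Each string is two copies of the previous one joined by '.'.
So the next term is two copies of Pp.Pp.Pp.Pp with '.' between the halves.

Pp.Pp.Pp.Pp.Pp.Pp.Pp.Pp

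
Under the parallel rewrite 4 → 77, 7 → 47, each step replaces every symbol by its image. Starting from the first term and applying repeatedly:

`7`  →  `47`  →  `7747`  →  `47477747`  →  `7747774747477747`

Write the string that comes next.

Rewriting the 16 symbols of 7747774747477747 one by one yields 47 47 77 47 47 47 77 47 77 47 77 47 47 47 77 47; concatenated:

47477747474777477747774747477747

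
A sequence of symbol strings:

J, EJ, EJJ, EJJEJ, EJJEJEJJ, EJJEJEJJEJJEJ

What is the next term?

This is a Fibonacci-style word recurrence s(k) = s(k−1)·s(k−2): e.g. EJ·J = EJJ.
Continuing: EJJEJEJJEJJEJ · EJJEJEJJ gives term 7.

EJJEJEJJEJJEJEJJEJEJJ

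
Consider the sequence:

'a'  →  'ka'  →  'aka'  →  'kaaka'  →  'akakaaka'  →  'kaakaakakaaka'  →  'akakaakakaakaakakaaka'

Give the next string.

kaakaakakaakaakakaakakaakaakakaaka

This is a Fibonacci-style word recurrence s(k) = s(k−2)·s(k−1): e.g. a·ka = aka.
So term 8 is kaakaakakaaka·akakaakakaakaakakaaka.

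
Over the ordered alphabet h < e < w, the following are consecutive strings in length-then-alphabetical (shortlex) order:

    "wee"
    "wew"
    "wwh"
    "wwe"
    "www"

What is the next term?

hhhh

www is the last string of length 3, so the next is the first of length 4: h repeated 4 times.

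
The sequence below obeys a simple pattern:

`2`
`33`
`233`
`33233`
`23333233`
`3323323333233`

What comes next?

233332333323323333233

This is a Fibonacci-style word recurrence s(k) = s(k−2)·s(k−1): e.g. 2·33 = 233.
So term 7 is 23333233·3323323333233.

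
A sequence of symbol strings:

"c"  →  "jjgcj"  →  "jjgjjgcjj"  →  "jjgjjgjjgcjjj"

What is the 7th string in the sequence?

Every step adds jjg to the front and j to the end of the previous string.
From jjgjjgjjgcjjj, 3 further steps: jjgjjgjjgcjjj → jjgjjgjjgjjgcjjjj → jjgjjgjjgjjgjjgcjjjjj → (answer).

jjgjjgjjgjjgjjgjjgcjjjjjj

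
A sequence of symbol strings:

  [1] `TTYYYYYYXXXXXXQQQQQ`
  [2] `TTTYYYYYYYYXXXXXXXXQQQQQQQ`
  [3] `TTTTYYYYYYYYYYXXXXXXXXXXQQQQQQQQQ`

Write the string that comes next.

TTTTTYYYYYYYYYYYYXXXXXXXXXXXXQQQQQQQQQQQ

Reading off run lengths: T runs 2, 3, 4; Y runs 6, 8, 10; X runs 6, 8, 10; Q runs 5, 7, 9 — each is linear in n, where the shown terms are n = 2, 3, 4.
At n = 5 the blocks have lengths 5, 12, 12, 11.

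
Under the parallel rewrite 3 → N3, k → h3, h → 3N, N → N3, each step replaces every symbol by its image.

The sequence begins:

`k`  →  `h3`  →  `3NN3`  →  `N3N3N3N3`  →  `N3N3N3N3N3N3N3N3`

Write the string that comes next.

Rewriting the 16 symbols of N3N3N3N3N3N3N3N3 one by one yields N3 N3 N3 N3 N3 N3 N3 N3 N3 N3 N3 N3 N3 N3 N3 N3; concatenated:

N3N3N3N3N3N3N3N3N3N3N3N3N3N3N3N3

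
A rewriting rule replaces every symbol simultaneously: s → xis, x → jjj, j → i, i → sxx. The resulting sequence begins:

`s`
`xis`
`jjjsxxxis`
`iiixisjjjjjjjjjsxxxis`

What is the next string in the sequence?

Rewriting the 21 symbols of iiixisjjjjjjjjjsxxxis one by one yields sxx sxx sxx jjj sxx xis i i i i i i i i i xis jjj jjj jjj sxx xis; concatenated:

sxxsxxsxxjjjsxxxisiiiiiiiiixisjjjjjjjjjsxxxis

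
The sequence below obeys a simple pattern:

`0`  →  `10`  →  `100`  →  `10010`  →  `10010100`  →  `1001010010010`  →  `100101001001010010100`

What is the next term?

1001010010010100101001001010010010

This is a Fibonacci-style word recurrence s(k) = s(k−1)·s(k−2): e.g. 10·0 = 100.
Continuing: 100101001001010010100 · 1001010010010 gives term 8.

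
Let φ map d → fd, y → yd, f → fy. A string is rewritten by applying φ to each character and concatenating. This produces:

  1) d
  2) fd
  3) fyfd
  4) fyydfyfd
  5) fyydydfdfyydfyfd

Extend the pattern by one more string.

Rewriting the 16 symbols of fyydydfdfyydfyfd one by one yields fy yd yd fd yd fd fy fd fy yd yd fd fy yd fy fd; concatenated:

fyydydfdydfdfyfdfyydydfdfyydfyfd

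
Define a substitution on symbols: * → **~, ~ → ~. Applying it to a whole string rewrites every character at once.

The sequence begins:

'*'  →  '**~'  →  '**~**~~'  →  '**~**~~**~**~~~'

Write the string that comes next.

Replace each of the 15 characters of **~**~~**~**~~~ in place — **~ **~ ~ **~ **~ ~ ~ **~ **~ ~ **~ **~ ~ ~ ~ — and concatenate.

**~**~~**~**~~~**~**~~**~**~~~~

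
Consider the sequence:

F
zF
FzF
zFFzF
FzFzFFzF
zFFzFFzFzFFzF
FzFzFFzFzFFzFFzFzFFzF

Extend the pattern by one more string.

From term 3 onward, concatenate the second-to-last term with the last: F·zF = FzF, zF·FzF = zFFzF, …
Continuing: zFFzFFzFzFFzF · FzFzFFzFzFFzFFzFzFFzF gives term 8.

zFFzFFzFzFFzFFzFzFFzFzFFzFFzFzFFzF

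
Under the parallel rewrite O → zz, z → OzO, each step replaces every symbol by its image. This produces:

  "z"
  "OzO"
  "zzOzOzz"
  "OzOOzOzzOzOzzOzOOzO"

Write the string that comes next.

Replace each of the 19 characters of OzOOzOzzOzOzzOzOOzO in place — zz OzO zz zz OzO zz OzO OzO zz OzO zz OzO OzO zz OzO zz zz OzO zz — and concatenate.

zzOzOzzzzOzOzzOzOOzOzzOzOzzOzOOzOzzOzOzzzzOzOzz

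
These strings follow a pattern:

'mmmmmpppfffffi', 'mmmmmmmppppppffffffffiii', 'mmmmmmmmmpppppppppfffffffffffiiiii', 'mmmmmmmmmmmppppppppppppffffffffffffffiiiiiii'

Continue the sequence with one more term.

mmmmmmmmmmmmmpppppppppppppppfffffffffffffffffiiiiiiiii

The n-th term is 2n+3 m's then 3n p's then 3n+2 f's then 2n-1 i's (n = 1, 2, …).
At n = 5 the blocks have lengths 13, 15, 17, 9.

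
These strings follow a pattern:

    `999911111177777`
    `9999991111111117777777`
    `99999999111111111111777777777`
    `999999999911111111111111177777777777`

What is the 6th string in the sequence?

Reading off run lengths: 9 runs 4, 6, 8, 10; 1 runs 6, 9, 12, 15; 7 runs 5, 7, 9, 11 — each is linear in n, where the shown terms are n = 2, 3, 4, 5.
Setting n = 7 gives 14, 21, 15 characters in each block.

99999999999999111111111111111111111777777777777777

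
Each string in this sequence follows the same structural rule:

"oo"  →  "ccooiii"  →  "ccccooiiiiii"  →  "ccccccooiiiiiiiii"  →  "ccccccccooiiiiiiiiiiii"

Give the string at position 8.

Every step adds cc to the front and iii to the end of the previous string.
From ccccccccooiiiiiiiiiiii, 3 further steps: ccccccccooiiiiiiiiiiii → ccccccccccooiiiiiiiiiiiiiii → ccccccccccccooiiiiiiiiiiiiiiiiii → (answer).

ccccccccccccccooiiiiiiiiiiiiiiiiiiiii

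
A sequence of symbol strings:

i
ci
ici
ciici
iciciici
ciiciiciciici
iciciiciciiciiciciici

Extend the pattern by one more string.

ciiciiciciiciiciciiciciiciiciciici

This is a Fibonacci-style word recurrence s(k) = s(k−2)·s(k−1): e.g. i·ci = ici.
The next term joins ciiciiciciici and iciciiciciiciiciciici.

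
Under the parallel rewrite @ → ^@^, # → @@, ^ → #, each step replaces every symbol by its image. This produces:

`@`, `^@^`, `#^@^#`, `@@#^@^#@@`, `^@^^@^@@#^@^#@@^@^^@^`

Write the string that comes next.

#^@^##^@^#^@^^@^@@#^@^#@@^@^^@^#^@^##^@^#

φ(^@^^@^@@#^@^#@@^@^^@^) expands symbol-by-symbol to # ^@^ # # ^@^ # ^@^ ^@^ @@ # ^@^ # @@ ^@^ ^@^ # ^@^ # # ^@^ #; joining the 21 pieces gives the next term.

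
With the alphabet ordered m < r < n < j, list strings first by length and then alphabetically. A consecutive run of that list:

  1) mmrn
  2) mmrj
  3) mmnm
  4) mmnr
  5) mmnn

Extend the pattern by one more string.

mmnj

Find the rightmost character of mmnn below j, bump it to the next letter, and reset everything to its right to m.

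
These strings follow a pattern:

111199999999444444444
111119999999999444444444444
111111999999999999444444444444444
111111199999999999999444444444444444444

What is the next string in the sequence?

Reading off run lengths: 1 runs 4, 5, 6, 7; 9 runs 8, 10, 12, 14; 4 runs 9, 12, 15, 18 — each is linear in n, where the shown terms are n = 3, 4, 5, 6.
For the next term, n = 7, so the run lengths are 8, 16, 21.

111111119999999999999999444444444444444444444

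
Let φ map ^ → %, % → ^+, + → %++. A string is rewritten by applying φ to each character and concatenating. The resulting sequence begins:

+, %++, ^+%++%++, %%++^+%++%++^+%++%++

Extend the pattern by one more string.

^+^+%++%++%%++^+%++%++^+%++%++%%++^+%++%++^+%++%++

φ(%%++^+%++%++^+%++%++) expands symbol-by-symbol to ^+ ^+ %++ %++ % %++ ^+ %++ %++ ^+ %++ %++ % %++ ^+ %++ %++ ^+ %++ %++; joining the 20 pieces gives the next term.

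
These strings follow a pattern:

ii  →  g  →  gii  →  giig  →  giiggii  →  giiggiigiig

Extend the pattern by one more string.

Each term (from the third on) is the previous term followed by the one before it: term 3 = g·ii = gii.
Continuing: giiggiigiig · giiggii gives term 7.

giiggiigiiggiiggii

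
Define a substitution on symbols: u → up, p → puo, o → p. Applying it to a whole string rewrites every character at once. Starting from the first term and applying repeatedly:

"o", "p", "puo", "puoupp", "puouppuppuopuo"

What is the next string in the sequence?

Applying the rule to each of the 14 symbols of puouppuppuopuo gives the pieces puo up p up puo puo up puo puo up p puo up p, which concatenate to the answer.

puouppuppuopuouppuopuoupppuoupp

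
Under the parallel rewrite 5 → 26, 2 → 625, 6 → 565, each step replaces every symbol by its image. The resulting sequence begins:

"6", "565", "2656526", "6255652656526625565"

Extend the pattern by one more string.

Rewriting the 19 symbols of 6255652656526625565 one by one yields 565 625 26 26 565 26 625 565 26 565 26 625 565 565 625 26 26 565 26; concatenated:

5656252626565266255652656526625565565625262656526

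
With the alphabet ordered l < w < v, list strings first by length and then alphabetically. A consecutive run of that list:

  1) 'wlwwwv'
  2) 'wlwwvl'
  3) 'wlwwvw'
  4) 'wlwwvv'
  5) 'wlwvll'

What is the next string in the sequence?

The successor of wlwvll increments the rightmost position that isn't already v and resets every position after it to l.

wlwvlw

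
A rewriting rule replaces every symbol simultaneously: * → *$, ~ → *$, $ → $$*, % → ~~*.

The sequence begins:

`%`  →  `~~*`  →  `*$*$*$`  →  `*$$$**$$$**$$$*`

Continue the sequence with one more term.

Rewriting the 15 symbols of *$$$**$$$**$$$* one by one yields *$ $$* $$* $$* *$ *$ $$* $$* $$* *$ *$ $$* $$* $$* *$; concatenated:

*$$$*$$*$$**$*$$$*$$*$$**$*$$$*$$*$$**$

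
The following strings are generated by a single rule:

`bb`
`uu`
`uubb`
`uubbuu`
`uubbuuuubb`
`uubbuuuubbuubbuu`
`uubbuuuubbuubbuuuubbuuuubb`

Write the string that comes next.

uubbuuuubbuubbuuuubbuuuubbuubbuuuubbuubbuu

This is a Fibonacci-style word recurrence s(k) = s(k−1)·s(k−2): e.g. uu·bb = uubb.
The next term joins uubbuuuubbuubbuuuubbuuuubb and uubbuuuubbuubbuu.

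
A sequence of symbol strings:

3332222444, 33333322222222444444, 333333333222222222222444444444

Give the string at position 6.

333333333333333333222222222222222222222222444444444444444444

Each string has the form 3^{3n} 2^{4n} 4^{3n} (n = 1, 2, …).
At n = 6 the blocks have lengths 18, 24, 18.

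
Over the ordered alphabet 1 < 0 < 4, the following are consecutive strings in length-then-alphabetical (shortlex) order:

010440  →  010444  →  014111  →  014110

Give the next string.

014114

The successor of 014110 increments the rightmost position that isn't already 4 and resets every position after it to 1.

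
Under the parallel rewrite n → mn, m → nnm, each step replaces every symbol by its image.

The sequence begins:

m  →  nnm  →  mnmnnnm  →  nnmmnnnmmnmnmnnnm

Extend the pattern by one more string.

Rewriting the 17 symbols of nnmmnnnmmnmnmnnnm one by one yields mn mn nnm nnm mn mn mn nnm nnm mn nnm mn nnm mn mn mn nnm; concatenated:

mnmnnnmnnmmnmnmnnnmnnmmnnnmmnnnmmnmnmnnnm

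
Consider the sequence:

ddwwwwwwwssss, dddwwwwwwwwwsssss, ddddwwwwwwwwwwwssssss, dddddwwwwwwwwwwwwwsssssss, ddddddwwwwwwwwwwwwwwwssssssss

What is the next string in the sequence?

Term n consists of n-1 d's, followed by 2n+1 w's, followed by n+1 s's, where the shown terms are n = 3, 4, 5, 6, 7.
At n = 8 the blocks have lengths 7, 17, 9.

dddddddwwwwwwwwwwwwwwwwwsssssssss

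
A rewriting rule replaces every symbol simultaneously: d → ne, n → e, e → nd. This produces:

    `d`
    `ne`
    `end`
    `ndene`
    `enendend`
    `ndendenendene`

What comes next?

Applying the rule to each of the 13 symbols of ndendenendene gives the pieces e ne nd e ne nd e nd e ne nd e nd, which concatenate to the answer.

enendenendendenendend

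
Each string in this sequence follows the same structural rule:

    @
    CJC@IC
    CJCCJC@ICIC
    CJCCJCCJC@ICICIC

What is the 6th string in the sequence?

CJCCJCCJCCJCCJC@ICICICICIC

Every step adds CJC to the front and IC to the end of the previous string.
From CJCCJCCJC@ICICIC, 2 further steps: CJCCJCCJC@ICICIC → CJCCJCCJCCJC@ICICICIC → (answer).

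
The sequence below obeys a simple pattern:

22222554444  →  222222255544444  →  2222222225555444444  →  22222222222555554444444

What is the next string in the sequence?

222222222222255555544444444

Reading off run lengths: 2 runs 5, 7, 9, 11; 5 runs 2, 3, 4, 5; 4 runs 4, 5, 6, 7 — each is linear in n, where the shown terms are n = 3, 4, 5, 6.
At n = 7 the blocks have lengths 13, 6, 8.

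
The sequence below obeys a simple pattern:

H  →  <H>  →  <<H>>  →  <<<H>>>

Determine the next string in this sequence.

Each term wraps the previous one in < on the left and > on the right.
Applying this once more to <<<H>>>:

<<<<H>>>>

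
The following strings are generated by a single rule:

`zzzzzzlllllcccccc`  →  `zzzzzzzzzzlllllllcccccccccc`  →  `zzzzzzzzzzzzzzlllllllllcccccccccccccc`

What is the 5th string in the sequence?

Each string has the form z^{4n-2} l^{2n+1} c^{4n-2}, where the shown terms are n = 2, 3, 4.
For term 5, n = 6, so the run lengths are 22, 13, 22.

zzzzzzzzzzzzzzzzzzzzzzlllllllllllllcccccccccccccccccccccc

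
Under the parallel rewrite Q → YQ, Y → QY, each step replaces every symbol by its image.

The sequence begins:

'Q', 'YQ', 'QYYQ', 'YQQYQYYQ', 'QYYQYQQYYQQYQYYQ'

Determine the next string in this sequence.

YQQYQYYQQYYQYQQYQYYQYQQYYQQYQYYQ

Applying the rule to each of the 16 symbols of QYYQYQQYYQQYQYYQ gives the pieces YQ QY QY YQ QY YQ YQ QY QY YQ YQ QY YQ QY QY YQ, which concatenate to the answer.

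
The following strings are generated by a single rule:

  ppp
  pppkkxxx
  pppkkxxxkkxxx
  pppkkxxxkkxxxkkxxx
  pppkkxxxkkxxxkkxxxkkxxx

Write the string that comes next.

The strings grow by a fixed suffix kkxxx each time.
Applying this once more to pppkkxxxkkxxxkkxxxkkxxx:

pppkkxxxkkxxxkkxxxkkxxxkkxxx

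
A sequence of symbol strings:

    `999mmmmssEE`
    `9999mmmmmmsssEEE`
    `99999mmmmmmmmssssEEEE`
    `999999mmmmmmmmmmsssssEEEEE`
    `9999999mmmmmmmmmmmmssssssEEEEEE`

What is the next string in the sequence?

Reading off run lengths: 9 runs 3, 4, 5, 6, 7; m runs 4, 6, 8, 10, 12; s runs 2, 3, 4, 5, 6; E runs 2, 3, 4, 5, 6 — each is linear in n (n = 1, 2, …).
For the next term, n = 6, so the run lengths are 8, 14, 7, 7.

99999999mmmmmmmmmmmmmmsssssssEEEEEEE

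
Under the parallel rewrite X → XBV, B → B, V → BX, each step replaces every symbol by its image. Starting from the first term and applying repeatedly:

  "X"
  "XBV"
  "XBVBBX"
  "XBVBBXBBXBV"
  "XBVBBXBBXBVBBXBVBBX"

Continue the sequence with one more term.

Rewriting the 19 symbols of XBVBBXBBXBVBBXBVBBX one by one yields XBV B BX B B XBV B B XBV B BX B B XBV B BX B B XBV; concatenated:

XBVBBXBBXBVBBXBVBBXBBXBVBBXBBXBV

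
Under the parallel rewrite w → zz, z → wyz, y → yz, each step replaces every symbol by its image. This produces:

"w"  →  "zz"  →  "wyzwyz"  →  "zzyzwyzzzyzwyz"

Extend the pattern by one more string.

Applying the rule to each of the 14 symbols of zzyzwyzzzyzwyz gives the pieces wyz wyz yz wyz zz yz wyz wyz wyz yz wyz zz yz wyz, which concatenate to the answer.

wyzwyzyzwyzzzyzwyzwyzwyzyzwyzzzyzwyz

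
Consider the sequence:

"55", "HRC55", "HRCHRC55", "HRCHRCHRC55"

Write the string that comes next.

HRCHRCHRCHRC55

Every step adds HRC at the front: s(k+1) = HRC·s(k).
So the next term is HRC·HRCHRCHRC55.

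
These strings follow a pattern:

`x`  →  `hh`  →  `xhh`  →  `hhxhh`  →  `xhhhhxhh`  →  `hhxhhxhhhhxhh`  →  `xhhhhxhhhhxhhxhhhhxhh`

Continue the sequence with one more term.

This is a Fibonacci-style word recurrence s(k) = s(k−2)·s(k−1): e.g. x·hh = xhh.
So term 8 is hhxhhxhhhhxhh·xhhhhxhhhhxhhxhhhhxhh.

hhxhhxhhhhxhhxhhhhxhhhhxhhxhhhhxhh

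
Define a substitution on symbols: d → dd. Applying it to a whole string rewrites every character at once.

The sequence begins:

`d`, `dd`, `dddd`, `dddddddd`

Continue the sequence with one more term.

Apply φ to dddddddd symbol by symbol: d→dd, d→dd, d→dd, d→dd, d→dd, d→dd, d→dd, d→dd; joined: dd dd dd dd dd dd dd dd.

dddddddddddddddd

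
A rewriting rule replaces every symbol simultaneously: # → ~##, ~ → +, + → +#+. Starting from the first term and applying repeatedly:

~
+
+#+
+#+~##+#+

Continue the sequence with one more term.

Rewriting each symbol of +#+~##+#+: +→+#+, #→~##, +→+#+, ~→+, #→~##, #→~##, +→+#+, #→~##, +→+#+, which concatenates to +#+ ~## +#+ + ~## ~## +#+ ~## +#+.

+#+~##+#++~##~##+#+~##+#+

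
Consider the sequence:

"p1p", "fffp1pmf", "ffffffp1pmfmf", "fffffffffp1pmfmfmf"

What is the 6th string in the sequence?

Each term wraps the previous one in fff on the left and mf on the right.
From fffffffffp1pmfmfmf, 2 further steps: fffffffffp1pmfmfmf → ffffffffffffp1pmfmfmfmf → (answer).

fffffffffffffffp1pmfmfmfmfmf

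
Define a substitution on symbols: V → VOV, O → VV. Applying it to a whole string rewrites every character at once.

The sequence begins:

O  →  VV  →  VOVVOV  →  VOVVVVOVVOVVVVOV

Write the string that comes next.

VOVVVVOVVOVVOVVOVVVVOVVOVVVVOVVOVVOVVOVVVVOV

Replace each of the 16 characters of VOVVVVOVVOVVVVOV in place — VOV VV VOV VOV VOV VOV VV VOV VOV VV VOV VOV VOV VOV VV VOV — and concatenate.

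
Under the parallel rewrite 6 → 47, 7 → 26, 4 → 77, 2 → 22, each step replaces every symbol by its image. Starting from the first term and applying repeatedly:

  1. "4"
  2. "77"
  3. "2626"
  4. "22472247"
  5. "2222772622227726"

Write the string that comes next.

Rewriting the 16 symbols of 2222772622227726 one by one yields 22 22 22 22 26 26 22 47 22 22 22 22 26 26 22 47; concatenated:

22222222262622472222222226262247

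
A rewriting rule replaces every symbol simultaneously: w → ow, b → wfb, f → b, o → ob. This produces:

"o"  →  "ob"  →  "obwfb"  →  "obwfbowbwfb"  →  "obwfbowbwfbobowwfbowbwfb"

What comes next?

φ(obwfbowbwfbobowwfbowbwfb) expands symbol-by-symbol to ob wfb ow b wfb ob ow wfb ow b wfb ob wfb ob ow ow b wfb ob ow wfb ow b wfb; joining the 24 pieces gives the next term.

obwfbowbwfbobowwfbowbwfbobwfbobowowbwfbobowwfbowbwfb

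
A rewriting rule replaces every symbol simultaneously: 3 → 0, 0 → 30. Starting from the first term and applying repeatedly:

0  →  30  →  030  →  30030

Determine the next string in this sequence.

Expanding 30030: 3→0, 0→30, 0→30, 3→0, 0→30. Concatenated: 0 30 30 0 30.

03030030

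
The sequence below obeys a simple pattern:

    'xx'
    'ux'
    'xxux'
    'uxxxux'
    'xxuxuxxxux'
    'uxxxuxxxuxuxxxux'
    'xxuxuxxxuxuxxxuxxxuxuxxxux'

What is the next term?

This is a Fibonacci-style word recurrence s(k) = s(k−2)·s(k−1): e.g. xx·ux = xxux.
Continuing: uxxxuxxxuxuxxxux · xxuxuxxxuxuxxxuxxxuxuxxxux gives term 8.

uxxxuxxxuxuxxxuxxxuxuxxxuxuxxxuxxxuxuxxxux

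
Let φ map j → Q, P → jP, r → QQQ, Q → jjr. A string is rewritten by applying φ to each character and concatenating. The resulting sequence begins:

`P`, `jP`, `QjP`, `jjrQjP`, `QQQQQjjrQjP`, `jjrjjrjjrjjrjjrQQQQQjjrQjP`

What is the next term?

Replace each of the 26 characters of jjrjjrjjrjjrjjrQQQQQjjrQjP in place — Q Q QQQ Q Q QQQ Q Q QQQ Q Q QQQ Q Q QQQ jjr jjr jjr jjr jjr Q Q QQQ jjr Q jP — and concatenate.

QQQQQQQQQQQQQQQQQQQQQQQQQjjrjjrjjrjjrjjrQQQQQjjrQjP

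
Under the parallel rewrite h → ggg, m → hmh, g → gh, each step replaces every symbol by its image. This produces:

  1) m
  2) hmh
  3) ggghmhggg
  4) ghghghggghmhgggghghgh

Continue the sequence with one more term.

Rewriting the 21 symbols of ghghghggghmhgggghghgh one by one yields gh ggg gh ggg gh ggg gh gh gh ggg hmh ggg gh gh gh gh ggg gh ggg gh ggg; concatenated:

ghgggghgggghgggghghghggghmhgggghghghghgggghgggghggg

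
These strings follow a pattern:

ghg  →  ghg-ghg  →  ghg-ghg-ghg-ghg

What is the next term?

s(k+1) = s(k)·-·s(k) — each term doubles the last with '-' between the halves.
One more doubling of ghg-ghg-ghg-ghg gives the answer.

ghg-ghg-ghg-ghg-ghg-ghg-ghg-ghg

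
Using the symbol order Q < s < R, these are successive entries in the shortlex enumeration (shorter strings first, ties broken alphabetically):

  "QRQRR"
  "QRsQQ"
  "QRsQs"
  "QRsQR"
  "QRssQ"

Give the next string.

Find the rightmost character of QRssQ below R, bump it to the next letter, and reset everything to its right to Q.

QRsss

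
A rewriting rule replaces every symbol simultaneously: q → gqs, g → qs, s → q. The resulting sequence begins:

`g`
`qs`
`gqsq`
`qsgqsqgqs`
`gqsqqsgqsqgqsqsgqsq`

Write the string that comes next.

Applying the rule to each of the 19 symbols of gqsqqsgqsqgqsqsgqsq gives the pieces qs gqs q gqs gqs q qs gqs q gqs qs gqs q gqs q qs gqs q gqs, which concatenate to the answer.

qsgqsqgqsgqsqqsgqsqgqsqsgqsqgqsqqsgqsqgqs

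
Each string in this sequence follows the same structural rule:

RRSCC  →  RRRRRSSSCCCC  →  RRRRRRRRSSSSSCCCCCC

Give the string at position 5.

RRRRRRRRRRRRRRSSSSSSSSSCCCCCCCCCC

Reading off run lengths: R runs 2, 5, 8; S runs 1, 3, 5; C runs 2, 4, 6 — each is linear in n (n = 1, 2, …).
For term 5, n = 5, so the run lengths are 14, 9, 10.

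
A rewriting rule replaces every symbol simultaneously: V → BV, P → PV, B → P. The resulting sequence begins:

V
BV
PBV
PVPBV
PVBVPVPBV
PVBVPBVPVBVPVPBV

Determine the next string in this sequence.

Applying the rule to each of the 16 symbols of PVBVPBVPVBVPVPBV gives the pieces PV BV P BV PV P BV PV BV P BV PV BV PV P BV, which concatenate to the answer.

PVBVPBVPVPBVPVBVPBVPVBVPVPBV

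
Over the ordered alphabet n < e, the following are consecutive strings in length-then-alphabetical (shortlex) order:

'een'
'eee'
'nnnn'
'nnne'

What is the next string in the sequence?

nnen

Treat nnne as a base-2 numeral over the given alphabet and add one, carrying through any trailing e's.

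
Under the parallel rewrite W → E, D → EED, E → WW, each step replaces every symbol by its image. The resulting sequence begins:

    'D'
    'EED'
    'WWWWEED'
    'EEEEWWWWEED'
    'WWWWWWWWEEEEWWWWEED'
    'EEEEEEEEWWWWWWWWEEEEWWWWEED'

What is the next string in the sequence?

WWWWWWWWWWWWWWWWEEEEEEEEWWWWWWWWEEEEWWWWEED

Replace each of the 27 characters of EEEEEEEEWWWWWWWWEEEEWWWWEED in place — WW WW WW WW WW WW WW WW E E E E E E E E WW WW WW WW E E E E WW WW EED — and concatenate.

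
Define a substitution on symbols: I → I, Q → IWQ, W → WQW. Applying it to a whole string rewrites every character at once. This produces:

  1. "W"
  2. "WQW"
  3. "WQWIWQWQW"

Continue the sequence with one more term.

WQWIWQWQWIWQWIWQWQWIWQWQW

Rewriting each symbol of WQWIWQWQW: W→WQW, Q→IWQ, W→WQW, I→I, W→WQW, Q→IWQ, W→WQW, Q→IWQ, W→WQW, which concatenates to WQW IWQ WQW I WQW IWQ WQW IWQ WQW.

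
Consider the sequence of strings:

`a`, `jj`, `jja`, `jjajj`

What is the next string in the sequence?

jjajjjja

From term 3 onward, concatenate the last term with the second-to-last: jj·a = jja, jja·jj = jjajj, …
So term 5 is jjajj·jja.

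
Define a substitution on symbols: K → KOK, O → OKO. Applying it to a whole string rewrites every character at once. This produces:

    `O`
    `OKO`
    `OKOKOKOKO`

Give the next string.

OKOKOKOKOKOKOKOKOKOKOKOKOKO

Rewriting each symbol of OKOKOKOKO: O→OKO, K→KOK, O→OKO, K→KOK, O→OKO, K→KOK, O→OKO, K→KOK, O→OKO, which concatenates to OKO KOK OKO KOK OKO KOK OKO KOK OKO.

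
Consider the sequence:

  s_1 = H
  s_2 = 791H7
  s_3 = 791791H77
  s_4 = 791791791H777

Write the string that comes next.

Every step adds 791 to the front and 7 to the end of the previous string.
Applying this once more to 791791791H777:

791791791791H7777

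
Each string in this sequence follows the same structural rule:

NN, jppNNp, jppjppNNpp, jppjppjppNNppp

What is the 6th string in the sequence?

jppjppjppjppjppNNppppp

Every step adds jpp to the front and p to the end of the previous string.
From jppjppjppNNppp, 2 further steps: jppjppjppNNppp → jppjppjppjppNNpppp → (answer).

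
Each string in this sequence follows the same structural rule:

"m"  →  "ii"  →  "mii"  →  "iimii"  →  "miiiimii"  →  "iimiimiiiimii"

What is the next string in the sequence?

This is a Fibonacci-style word recurrence s(k) = s(k−2)·s(k−1): e.g. m·ii = mii.
So term 7 is miiiimii·iimiimiiiimii.

miiiimiiiimiimiiiimii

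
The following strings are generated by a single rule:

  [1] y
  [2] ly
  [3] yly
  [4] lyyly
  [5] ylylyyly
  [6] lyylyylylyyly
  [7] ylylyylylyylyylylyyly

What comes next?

lyylyylylyylyylylyylylyylyylylyyly

From term 3 onward, concatenate the second-to-last term with the last: y·ly = yly, ly·yly = lyyly, …
Continuing: lyylyylylyyly · ylylyylylyylyylylyyly gives term 8.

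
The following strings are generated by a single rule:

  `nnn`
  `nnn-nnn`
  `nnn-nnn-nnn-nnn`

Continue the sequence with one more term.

Every step duplicates the string with '-' between the halves.
Doubling nnn-nnn-nnn-nnn with '-' between the halves:

nnn-nnn-nnn-nnn-nnn-nnn-nnn-nnn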